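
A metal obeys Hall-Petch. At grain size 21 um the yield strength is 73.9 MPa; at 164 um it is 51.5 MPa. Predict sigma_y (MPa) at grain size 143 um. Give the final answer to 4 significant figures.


sigma_y = sigma0 + k / sqrt(d)
1/sqrt(d1) = 1/sqrt(2.1e-05) = 218.218;  1/sqrt(d2) = 78.0869
k = (sigma1 - sigma2) / (1/sqrt(d1) - 1/sqrt(d2)) = (73.9 - 51.5) / (218.218 - 78.0869) = 0.15985 MPa*m^0.5
sigma0 = sigma1 - k/sqrt(d1) = 73.9 - 0.15985*218.218 = 39.0178 MPa
sigma_y(d3) = 39.0178 + 0.15985 / sqrt(1.43e-04) = 52.39 MPa


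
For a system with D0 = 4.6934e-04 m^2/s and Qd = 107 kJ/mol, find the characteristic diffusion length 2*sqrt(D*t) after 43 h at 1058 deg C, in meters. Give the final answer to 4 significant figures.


Step 1: D = D0 * exp(-Qd/(R*T))
T = 1331.15 K
D = 4.6934e-04 * exp(-107e3 / (8.314 * 1331.15)) = 2.96914e-08 m^2/s
Step 2: L = 2*sqrt(D*t)
t = 43 h = 154800 s
L = 2*sqrt(2.96914e-08 * 154800) = 0.1356 m


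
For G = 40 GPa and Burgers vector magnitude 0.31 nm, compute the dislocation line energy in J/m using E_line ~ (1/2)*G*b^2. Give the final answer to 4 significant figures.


E = G*b^2/2
b = 0.31 nm = 3.1e-10 m
G = 40 GPa = 4e+10 Pa
E = 0.5 * 4e+10 * (3.1e-10)^2
E = 1.922e-09 J/m


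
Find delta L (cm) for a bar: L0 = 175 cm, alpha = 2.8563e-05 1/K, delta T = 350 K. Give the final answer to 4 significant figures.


dL = L0 * alpha * dT
dL = 175 * 2.8563e-05 * 350
dL = 1.749 cm


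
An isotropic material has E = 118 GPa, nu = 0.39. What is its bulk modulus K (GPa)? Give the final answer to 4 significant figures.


K = E / (3*(1-2*nu))
K = 118 / (3*(1-2*0.39))
K = 178.8 GPa


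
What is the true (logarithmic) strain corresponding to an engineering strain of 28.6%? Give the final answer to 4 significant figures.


epsilon_true = ln(1 + epsilon_eng)
epsilon_true = ln(1 + 0.286)
epsilon_true = 0.2515


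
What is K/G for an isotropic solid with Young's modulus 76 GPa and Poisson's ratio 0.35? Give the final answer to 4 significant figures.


G = E / (2*(1+nu))
G = 76 / (2*(1+0.35)) = 28.1481 GPa
K = E / (3*(1-2*nu))
K = 76 / (3*(1-2*0.35)) = 84.4444 GPa
K/G = 84.4444 / 28.1481 = 3


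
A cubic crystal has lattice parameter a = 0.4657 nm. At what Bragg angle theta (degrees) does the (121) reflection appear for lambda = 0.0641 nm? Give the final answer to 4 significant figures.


d = a / sqrt(h^2+k^2+l^2)
d = 0.4657 / sqrt(6) = 0.190121 nm
lambda = 2*d*sin(theta)  =>  sin(theta) = lambda / (2*d)
sin(theta) = 0.0641 / (2 * 0.190121) = 0.168577
theta = 9.705 deg


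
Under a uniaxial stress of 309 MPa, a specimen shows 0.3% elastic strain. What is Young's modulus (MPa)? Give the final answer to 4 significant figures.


E = sigma / epsilon
epsilon = 0.3% = 3e-03
E = 309 / 3e-03
E = 103000 MPa


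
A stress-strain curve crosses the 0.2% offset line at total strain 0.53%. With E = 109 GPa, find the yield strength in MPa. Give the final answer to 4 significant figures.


Offset strain = 0.002
Elastic strain at yield = total_strain - offset = 5.3e-03 - 0.002 = 3.3e-03
sigma_y = E * elastic_strain = 109000 * 3.3e-03
sigma_y = 359.7 MPa


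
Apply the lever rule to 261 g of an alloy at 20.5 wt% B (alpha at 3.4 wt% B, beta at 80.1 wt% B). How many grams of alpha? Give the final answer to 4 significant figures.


f_alpha = (C_beta - C0) / (C_beta - C_alpha)
f_alpha = (80.1 - 20.5) / (80.1 - 3.4) = 0.777053
m_alpha = f_alpha * m_total = 0.777053 * 261 = 202.8 g


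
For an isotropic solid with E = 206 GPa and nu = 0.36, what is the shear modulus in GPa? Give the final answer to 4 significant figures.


G = E / (2*(1+nu))
G = 206 / (2*(1+0.36))
G = 75.74 GPa


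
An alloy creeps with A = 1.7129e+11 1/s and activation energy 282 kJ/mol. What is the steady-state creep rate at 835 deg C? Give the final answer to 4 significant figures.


rate = A * exp(-Q / (R*T))
T = 835 + 273.15 = 1108.15 K
rate = 1.7129e+11 * exp(-282e3 / (8.314 * 1108.15))
rate = 8.723e-03 1/s


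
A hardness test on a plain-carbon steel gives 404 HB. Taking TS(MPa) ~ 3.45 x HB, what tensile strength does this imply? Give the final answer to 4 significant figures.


TS (MPa) = 3.45 * HB
TS = 3.45 * 404
TS = 1394 MPa


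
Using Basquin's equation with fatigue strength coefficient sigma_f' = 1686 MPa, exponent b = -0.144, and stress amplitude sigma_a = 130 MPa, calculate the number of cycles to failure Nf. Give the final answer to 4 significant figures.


sigma_a = sigma_f' * (2*Nf)^b
2*Nf = (sigma_a / sigma_f')^(1/b)
2*Nf = (130 / 1686)^(1/-0.144)
2*Nf = 5.35268e+07
Nf = 2.676e+07 cycles


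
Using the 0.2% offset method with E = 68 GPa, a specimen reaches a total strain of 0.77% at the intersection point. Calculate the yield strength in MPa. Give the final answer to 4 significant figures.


Offset strain = 0.002
Elastic strain at yield = total_strain - offset = 7.7e-03 - 0.002 = 5.7e-03
sigma_y = E * elastic_strain = 68000 * 5.7e-03
sigma_y = 387.6 MPa


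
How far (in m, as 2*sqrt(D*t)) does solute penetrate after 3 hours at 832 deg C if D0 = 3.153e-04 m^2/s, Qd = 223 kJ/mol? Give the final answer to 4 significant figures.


Step 1: D = D0 * exp(-Qd/(R*T))
T = 1105.15 K
D = 3.153e-04 * exp(-223e3 / (8.314 * 1105.15)) = 9.08456e-15 m^2/s
Step 2: L = 2*sqrt(D*t)
t = 3 h = 10800 s
L = 2*sqrt(9.08456e-15 * 10800) = 1.981e-05 m


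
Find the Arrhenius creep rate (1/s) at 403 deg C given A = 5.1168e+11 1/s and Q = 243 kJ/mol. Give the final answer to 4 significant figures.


rate = A * exp(-Q / (R*T))
T = 403 + 273.15 = 676.15 K
rate = 5.1168e+11 * exp(-243e3 / (8.314 * 676.15))
rate = 8.626e-08 1/s


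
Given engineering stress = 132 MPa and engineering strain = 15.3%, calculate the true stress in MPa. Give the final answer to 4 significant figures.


sigma_true = sigma_eng * (1 + epsilon_eng)
sigma_true = 132 * (1 + 0.153)
sigma_true = 152.2 MPa


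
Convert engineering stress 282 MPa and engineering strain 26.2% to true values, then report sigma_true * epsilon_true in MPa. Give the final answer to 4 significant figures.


sigma_true = sigma_eng * (1 + epsilon_eng)
sigma_true = 282 * (1 + 0.262) = 355.884 MPa
epsilon_true = ln(1 + epsilon_eng)
epsilon_true = ln(1 + 0.262) = 0.232698
sigma_true * epsilon_true = 355.884 * 0.232698 = 82.81 MPa


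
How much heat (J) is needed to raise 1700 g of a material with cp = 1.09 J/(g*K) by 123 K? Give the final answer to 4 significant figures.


Q = m * cp * dT
Q = 1700 * 1.09 * 123
Q = 227900 J


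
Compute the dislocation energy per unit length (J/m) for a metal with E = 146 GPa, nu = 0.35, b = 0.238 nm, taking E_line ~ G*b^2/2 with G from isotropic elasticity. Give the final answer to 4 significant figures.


Step 1: G = E / (2*(1+nu))
G = 146 / (2*(1+0.35)) = 54.0741 GPa = 5.40741e+10 Pa
Step 2: E_line = G*b^2/2
b = 0.238 nm = 2.38e-10 m
E_line = 0.5 * 5.40741e+10 * (2.38e-10)^2 = 1.531e-09 J/m


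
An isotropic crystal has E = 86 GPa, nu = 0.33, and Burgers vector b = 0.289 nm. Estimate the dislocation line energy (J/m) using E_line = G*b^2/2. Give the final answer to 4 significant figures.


Step 1: G = E / (2*(1+nu))
G = 86 / (2*(1+0.33)) = 32.3308 GPa = 3.23308e+10 Pa
Step 2: E_line = G*b^2/2
b = 0.289 nm = 2.89e-10 m
E_line = 0.5 * 3.23308e+10 * (2.89e-10)^2 = 1.35e-09 J/m


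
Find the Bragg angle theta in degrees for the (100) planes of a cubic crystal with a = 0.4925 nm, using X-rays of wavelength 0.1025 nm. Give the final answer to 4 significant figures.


d = a / sqrt(h^2+k^2+l^2)
d = 0.4925 / sqrt(1) = 0.4925 nm
lambda = 2*d*sin(theta)  =>  sin(theta) = lambda / (2*d)
sin(theta) = 0.1025 / (2 * 0.4925) = 0.104061
theta = 5.973 deg


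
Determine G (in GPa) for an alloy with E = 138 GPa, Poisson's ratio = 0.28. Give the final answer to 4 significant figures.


G = E / (2*(1+nu))
G = 138 / (2*(1+0.28))
G = 53.91 GPa


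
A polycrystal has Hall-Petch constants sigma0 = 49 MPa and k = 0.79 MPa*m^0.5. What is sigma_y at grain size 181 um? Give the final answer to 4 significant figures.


sigma_y = sigma0 + k / sqrt(d)
d = 181 um = 1.81e-04 m
sigma_y = 49 + 0.79 / sqrt(1.81e-04)
sigma_y = 107.7 MPa


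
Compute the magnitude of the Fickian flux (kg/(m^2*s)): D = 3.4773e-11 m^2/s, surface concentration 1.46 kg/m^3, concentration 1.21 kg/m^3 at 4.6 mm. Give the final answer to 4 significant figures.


J = -D * (dC/dx) = D * (C1 - C2) / dx
J = 3.4773e-11 * (1.46 - 1.21) / 4.6e-03
J = 1.89e-09 kg/(m^2*s)


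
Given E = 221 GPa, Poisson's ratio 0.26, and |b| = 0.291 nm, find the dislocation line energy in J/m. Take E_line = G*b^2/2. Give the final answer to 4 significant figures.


Step 1: G = E / (2*(1+nu))
G = 221 / (2*(1+0.26)) = 87.6984 GPa = 8.76984e+10 Pa
Step 2: E_line = G*b^2/2
b = 0.291 nm = 2.91e-10 m
E_line = 0.5 * 8.76984e+10 * (2.91e-10)^2 = 3.713e-09 J/m


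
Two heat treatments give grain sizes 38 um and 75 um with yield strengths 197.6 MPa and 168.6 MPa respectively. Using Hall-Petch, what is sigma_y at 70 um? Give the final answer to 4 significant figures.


sigma_y = sigma0 + k / sqrt(d)
1/sqrt(d1) = 1/sqrt(3.8e-05) = 162.221;  1/sqrt(d2) = 115.47
k = (sigma1 - sigma2) / (1/sqrt(d1) - 1/sqrt(d2)) = (197.6 - 168.6) / (162.221 - 115.47) = 0.620303 MPa*m^0.5
sigma0 = sigma1 - k/sqrt(d1) = 197.6 - 0.620303*162.221 = 96.9736 MPa
sigma_y(d3) = 96.9736 + 0.620303 / sqrt(7e-05) = 171.1 MPa


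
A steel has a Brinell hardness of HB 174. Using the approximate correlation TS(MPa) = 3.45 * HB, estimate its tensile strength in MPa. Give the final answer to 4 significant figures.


TS (MPa) = 3.45 * HB
TS = 3.45 * 174
TS = 600.3 MPa


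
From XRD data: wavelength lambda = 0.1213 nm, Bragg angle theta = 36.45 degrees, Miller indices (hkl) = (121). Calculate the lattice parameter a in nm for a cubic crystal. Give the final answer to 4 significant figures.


d = lambda / (2*sin(theta))
d = 0.1213 / (2*sin(36.45 deg))
d = 0.102084 nm
a = d * sqrt(h^2+k^2+l^2) = 0.102084 * sqrt(6)
a = 0.2501 nm


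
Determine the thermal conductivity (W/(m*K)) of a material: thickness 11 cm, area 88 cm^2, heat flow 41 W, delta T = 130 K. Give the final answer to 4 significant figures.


k = Q*L / (A*dT)
L = 0.11 m, A = 8.8e-03 m^2
k = 41 * 0.11 / (8.8e-03 * 130)
k = 3.942 W/(m*K)


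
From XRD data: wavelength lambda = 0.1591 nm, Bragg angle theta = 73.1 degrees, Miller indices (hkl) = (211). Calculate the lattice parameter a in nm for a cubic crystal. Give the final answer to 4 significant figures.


d = lambda / (2*sin(theta))
d = 0.1591 / (2*sin(73.1 deg))
d = 0.0831405 nm
a = d * sqrt(h^2+k^2+l^2) = 0.0831405 * sqrt(6)
a = 0.2037 nm


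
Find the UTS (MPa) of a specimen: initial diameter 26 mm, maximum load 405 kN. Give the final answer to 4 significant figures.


A0 = pi*(d/2)^2 = pi*(26/2)^2 = 530.929 mm^2
UTS = F_max / A0 = 405*1000 / 530.929
UTS = 762.8 MPa


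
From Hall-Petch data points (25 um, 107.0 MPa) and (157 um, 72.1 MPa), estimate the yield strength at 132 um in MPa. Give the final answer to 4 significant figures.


sigma_y = sigma0 + k / sqrt(d)
1/sqrt(d1) = 1/sqrt(2.5e-05) = 200;  1/sqrt(d2) = 79.8087
k = (sigma1 - sigma2) / (1/sqrt(d1) - 1/sqrt(d2)) = (107.0 - 72.1) / (200 - 79.8087) = 0.29037 MPa*m^0.5
sigma0 = sigma1 - k/sqrt(d1) = 107.0 - 0.29037*200 = 48.9259 MPa
sigma_y(d3) = 48.9259 + 0.29037 / sqrt(1.32e-04) = 74.2 MPa


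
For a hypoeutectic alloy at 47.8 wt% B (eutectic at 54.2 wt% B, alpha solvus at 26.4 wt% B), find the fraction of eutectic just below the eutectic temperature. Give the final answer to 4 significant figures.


f_primary = (C_e - C0) / (C_e - C_alpha_max)
f_primary = (54.2 - 47.8) / (54.2 - 26.4)
f_primary = 0.230216
f_eutectic = 1 - 0.230216 = 0.7698


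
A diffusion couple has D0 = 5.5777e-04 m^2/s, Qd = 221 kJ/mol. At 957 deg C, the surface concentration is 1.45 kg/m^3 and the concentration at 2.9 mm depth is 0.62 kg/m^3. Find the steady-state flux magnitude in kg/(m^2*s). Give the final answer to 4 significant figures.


Step 1: D = D0 * exp(-Qd/(R*T))
T = 957 + 273.15 = 1230.15 K
D = 5.5777e-04 * exp(-221e3 / (8.314 * 1230.15)) = 2.30151e-13 m^2/s
Step 2: J = D * (C1 - C2) / dx
J = 2.30151e-13 * (1.45 - 0.62) / 2.9e-03
J = 6.587e-11 kg/(m^2*s)


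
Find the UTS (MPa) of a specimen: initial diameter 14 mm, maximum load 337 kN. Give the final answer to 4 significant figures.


A0 = pi*(d/2)^2 = pi*(14/2)^2 = 153.938 mm^2
UTS = F_max / A0 = 337*1000 / 153.938
UTS = 2189 MPa


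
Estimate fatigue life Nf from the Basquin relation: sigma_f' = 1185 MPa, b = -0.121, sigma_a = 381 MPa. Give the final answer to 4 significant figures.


sigma_a = sigma_f' * (2*Nf)^b
2*Nf = (sigma_a / sigma_f')^(1/b)
2*Nf = (381 / 1185)^(1/-0.121)
2*Nf = 11821.5
Nf = 5911 cycles


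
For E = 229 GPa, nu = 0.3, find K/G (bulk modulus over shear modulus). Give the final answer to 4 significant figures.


G = E / (2*(1+nu))
G = 229 / (2*(1+0.3)) = 88.0769 GPa
K = E / (3*(1-2*nu))
K = 229 / (3*(1-2*0.3)) = 190.833 GPa
K/G = 190.833 / 88.0769 = 2.167


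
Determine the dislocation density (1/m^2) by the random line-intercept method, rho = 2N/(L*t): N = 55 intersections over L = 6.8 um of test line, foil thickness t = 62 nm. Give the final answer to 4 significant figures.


rho = 2N / (L * t)
L = 6.8 um = 6.8e-06 m, t = 62 nm = 6.2e-08 m
rho = 2 * 55 / (6.8e-06 * 6.2e-08)
rho = 2.609e+14 1/m^2


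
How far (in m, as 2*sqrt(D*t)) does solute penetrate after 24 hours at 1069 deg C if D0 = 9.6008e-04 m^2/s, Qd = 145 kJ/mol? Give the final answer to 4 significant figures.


Step 1: D = D0 * exp(-Qd/(R*T))
T = 1342.15 K
D = 9.6008e-04 * exp(-145e3 / (8.314 * 1342.15)) = 2.18224e-09 m^2/s
Step 2: L = 2*sqrt(D*t)
t = 24 h = 86400 s
L = 2*sqrt(2.18224e-09 * 86400) = 0.02746 m


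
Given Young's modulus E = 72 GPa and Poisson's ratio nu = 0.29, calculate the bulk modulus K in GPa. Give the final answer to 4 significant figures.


K = E / (3*(1-2*nu))
K = 72 / (3*(1-2*0.29))
K = 57.14 GPa


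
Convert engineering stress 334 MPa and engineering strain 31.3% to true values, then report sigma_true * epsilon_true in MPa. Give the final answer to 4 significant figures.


sigma_true = sigma_eng * (1 + epsilon_eng)
sigma_true = 334 * (1 + 0.313) = 438.542 MPa
epsilon_true = ln(1 + epsilon_eng)
epsilon_true = ln(1 + 0.313) = 0.272315
sigma_true * epsilon_true = 438.542 * 0.272315 = 119.4 MPa


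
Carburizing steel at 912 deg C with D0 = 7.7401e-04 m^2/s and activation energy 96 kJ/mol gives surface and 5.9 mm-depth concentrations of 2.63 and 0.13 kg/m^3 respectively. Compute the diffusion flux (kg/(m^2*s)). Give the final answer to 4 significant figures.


Step 1: D = D0 * exp(-Qd/(R*T))
T = 912 + 273.15 = 1185.15 K
D = 7.7401e-04 * exp(-96e3 / (8.314 * 1185.15)) = 4.54425e-08 m^2/s
Step 2: J = D * (C1 - C2) / dx
J = 4.54425e-08 * (2.63 - 0.13) / 5.9e-03
J = 1.926e-05 kg/(m^2*s)


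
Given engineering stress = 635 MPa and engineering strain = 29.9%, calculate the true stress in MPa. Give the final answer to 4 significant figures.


sigma_true = sigma_eng * (1 + epsilon_eng)
sigma_true = 635 * (1 + 0.299)
sigma_true = 824.9 MPa


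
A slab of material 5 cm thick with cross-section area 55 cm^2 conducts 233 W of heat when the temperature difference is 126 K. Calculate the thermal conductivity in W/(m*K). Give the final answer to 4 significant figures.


k = Q*L / (A*dT)
L = 0.05 m, A = 5.5e-03 m^2
k = 233 * 0.05 / (5.5e-03 * 126)
k = 16.81 W/(m*K)


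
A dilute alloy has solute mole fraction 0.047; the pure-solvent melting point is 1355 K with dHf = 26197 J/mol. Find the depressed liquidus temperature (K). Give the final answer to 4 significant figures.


dT = R*Tm^2*x / dHf
dT = 8.314 * 1355^2 * 0.047 / 26197
dT = 27.3864 K
T_new = 1355 - 27.3864 = 1328 K


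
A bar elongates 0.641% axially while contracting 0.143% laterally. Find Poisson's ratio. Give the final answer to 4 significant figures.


nu = -epsilon_lat / epsilon_axial
Lateral strain is contraction (negative), so using magnitudes:
nu = 0.143 / 0.641
nu = 0.2231


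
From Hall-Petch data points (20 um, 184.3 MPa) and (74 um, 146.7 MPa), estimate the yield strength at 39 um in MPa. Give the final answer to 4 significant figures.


sigma_y = sigma0 + k / sqrt(d)
1/sqrt(d1) = 1/sqrt(2e-05) = 223.607;  1/sqrt(d2) = 116.248
k = (sigma1 - sigma2) / (1/sqrt(d1) - 1/sqrt(d2)) = (184.3 - 146.7) / (223.607 - 116.248) = 0.350226 MPa*m^0.5
sigma0 = sigma1 - k/sqrt(d1) = 184.3 - 0.350226*223.607 = 105.987 MPa
sigma_y(d3) = 105.987 + 0.350226 / sqrt(3.9e-05) = 162.1 MPa


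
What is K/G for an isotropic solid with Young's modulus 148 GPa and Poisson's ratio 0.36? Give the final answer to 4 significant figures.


G = E / (2*(1+nu))
G = 148 / (2*(1+0.36)) = 54.4118 GPa
K = E / (3*(1-2*nu))
K = 148 / (3*(1-2*0.36)) = 176.19 GPa
K/G = 176.19 / 54.4118 = 3.238


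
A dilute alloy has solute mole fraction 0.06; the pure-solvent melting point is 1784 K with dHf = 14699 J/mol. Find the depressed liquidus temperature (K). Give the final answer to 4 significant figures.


dT = R*Tm^2*x / dHf
dT = 8.314 * 1784^2 * 0.06 / 14699
dT = 108.01 K
T_new = 1784 - 108.01 = 1676 K


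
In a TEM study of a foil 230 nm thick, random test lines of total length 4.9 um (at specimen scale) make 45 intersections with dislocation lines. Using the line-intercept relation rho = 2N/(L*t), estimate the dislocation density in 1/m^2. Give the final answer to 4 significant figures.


rho = 2N / (L * t)
L = 4.9 um = 4.9e-06 m, t = 230 nm = 2.3e-07 m
rho = 2 * 45 / (4.9e-06 * 2.3e-07)
rho = 7.986e+13 1/m^2


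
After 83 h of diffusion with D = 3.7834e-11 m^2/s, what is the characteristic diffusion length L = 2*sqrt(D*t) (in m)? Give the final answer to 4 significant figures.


t = 83 hr = 298800 s
Diffusion length = 2*sqrt(D*t)
= 2*sqrt(3.7834e-11 * 298800)
= 6.725e-03 m


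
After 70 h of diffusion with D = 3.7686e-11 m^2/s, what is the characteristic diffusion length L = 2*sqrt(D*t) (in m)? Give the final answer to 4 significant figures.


t = 70 hr = 252000 s
Diffusion length = 2*sqrt(D*t)
= 2*sqrt(3.7686e-11 * 252000)
= 6.163e-03 m


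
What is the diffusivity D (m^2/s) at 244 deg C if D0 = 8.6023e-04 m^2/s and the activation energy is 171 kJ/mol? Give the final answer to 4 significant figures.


D = D0 * exp(-Qd / (R*T))
T = 517.15 K
D = 8.6023e-04 * exp(-171e3 / (8.314 * 517.15))
D = 4.594e-21 m^2/s


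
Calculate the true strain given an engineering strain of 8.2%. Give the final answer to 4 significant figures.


epsilon_true = ln(1 + epsilon_eng)
epsilon_true = ln(1 + 0.082)
epsilon_true = 0.07881


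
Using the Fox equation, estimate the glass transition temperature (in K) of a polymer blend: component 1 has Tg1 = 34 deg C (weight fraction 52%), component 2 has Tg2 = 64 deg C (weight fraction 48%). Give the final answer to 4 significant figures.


1/Tg = w1/Tg1 + w2/Tg2 (in Kelvin)
Tg1 = 307.15 K, Tg2 = 337.15 K
1/Tg = 0.52/307.15 + 0.48/337.15
Tg = 320.9 K


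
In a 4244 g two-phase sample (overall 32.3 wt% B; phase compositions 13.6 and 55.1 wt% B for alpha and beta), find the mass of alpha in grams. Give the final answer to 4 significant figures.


f_alpha = (C_beta - C0) / (C_beta - C_alpha)
f_alpha = (55.1 - 32.3) / (55.1 - 13.6) = 0.549398
m_alpha = f_alpha * m_total = 0.549398 * 4244 = 2332 g


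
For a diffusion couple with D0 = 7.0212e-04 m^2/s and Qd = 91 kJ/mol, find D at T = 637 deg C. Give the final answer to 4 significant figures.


D = D0 * exp(-Qd / (R*T))
T = 910.15 K
D = 7.0212e-04 * exp(-91e3 / (8.314 * 910.15))
D = 4.204e-09 m^2/s


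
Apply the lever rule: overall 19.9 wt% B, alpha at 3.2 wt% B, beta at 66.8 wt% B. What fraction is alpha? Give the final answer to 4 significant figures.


f_alpha = (C_beta - C0) / (C_beta - C_alpha)
f_alpha = (66.8 - 19.9) / (66.8 - 3.2)
f_alpha = 0.7374


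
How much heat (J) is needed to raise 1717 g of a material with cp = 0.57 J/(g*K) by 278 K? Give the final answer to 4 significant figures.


Q = m * cp * dT
Q = 1717 * 0.57 * 278
Q = 272100 J


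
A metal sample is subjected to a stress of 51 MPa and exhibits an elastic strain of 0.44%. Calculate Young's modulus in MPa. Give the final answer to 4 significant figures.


E = sigma / epsilon
epsilon = 0.44% = 4.4e-03
E = 51 / 4.4e-03
E = 11590 MPa


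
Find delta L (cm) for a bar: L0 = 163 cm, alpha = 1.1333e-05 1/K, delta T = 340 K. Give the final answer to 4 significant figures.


dL = L0 * alpha * dT
dL = 163 * 1.1333e-05 * 340
dL = 0.6281 cm


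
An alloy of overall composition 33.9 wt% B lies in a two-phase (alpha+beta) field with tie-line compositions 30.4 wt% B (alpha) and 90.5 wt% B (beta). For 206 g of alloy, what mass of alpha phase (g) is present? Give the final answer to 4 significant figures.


f_alpha = (C_beta - C0) / (C_beta - C_alpha)
f_alpha = (90.5 - 33.9) / (90.5 - 30.4) = 0.941764
m_alpha = f_alpha * m_total = 0.941764 * 206 = 194 g


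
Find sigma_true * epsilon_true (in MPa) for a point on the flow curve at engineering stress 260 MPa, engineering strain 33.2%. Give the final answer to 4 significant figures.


sigma_true = sigma_eng * (1 + epsilon_eng)
sigma_true = 260 * (1 + 0.332) = 346.32 MPa
epsilon_true = ln(1 + epsilon_eng)
epsilon_true = ln(1 + 0.332) = 0.286682
sigma_true * epsilon_true = 346.32 * 0.286682 = 99.28 MPa


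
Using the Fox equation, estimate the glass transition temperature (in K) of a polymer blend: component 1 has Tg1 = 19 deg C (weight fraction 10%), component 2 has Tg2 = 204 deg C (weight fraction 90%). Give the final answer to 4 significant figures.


1/Tg = w1/Tg1 + w2/Tg2 (in Kelvin)
Tg1 = 292.15 K, Tg2 = 477.15 K
1/Tg = 0.1/292.15 + 0.9/477.15
Tg = 448.7 K


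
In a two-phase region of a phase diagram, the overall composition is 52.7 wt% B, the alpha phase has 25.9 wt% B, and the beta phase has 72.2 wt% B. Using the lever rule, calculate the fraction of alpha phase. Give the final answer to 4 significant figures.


f_alpha = (C_beta - C0) / (C_beta - C_alpha)
f_alpha = (72.2 - 52.7) / (72.2 - 25.9)
f_alpha = 0.4212


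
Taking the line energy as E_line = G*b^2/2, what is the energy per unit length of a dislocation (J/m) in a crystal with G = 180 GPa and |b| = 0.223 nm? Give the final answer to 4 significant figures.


E = G*b^2/2
b = 0.223 nm = 2.23e-10 m
G = 180 GPa = 1.8e+11 Pa
E = 0.5 * 1.8e+11 * (2.23e-10)^2
E = 4.476e-09 J/m


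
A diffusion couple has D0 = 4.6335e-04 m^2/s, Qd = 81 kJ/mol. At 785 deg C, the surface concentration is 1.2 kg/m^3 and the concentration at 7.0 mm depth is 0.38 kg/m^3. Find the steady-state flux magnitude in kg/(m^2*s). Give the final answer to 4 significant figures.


Step 1: D = D0 * exp(-Qd/(R*T))
T = 785 + 273.15 = 1058.15 K
D = 4.6335e-04 * exp(-81e3 / (8.314 * 1058.15)) = 4.64806e-08 m^2/s
Step 2: J = D * (C1 - C2) / dx
J = 4.64806e-08 * (1.2 - 0.38) / 7e-03
J = 5.445e-06 kg/(m^2*s)


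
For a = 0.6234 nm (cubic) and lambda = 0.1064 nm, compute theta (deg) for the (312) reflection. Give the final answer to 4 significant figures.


d = a / sqrt(h^2+k^2+l^2)
d = 0.6234 / sqrt(14) = 0.166611 nm
lambda = 2*d*sin(theta)  =>  sin(theta) = lambda / (2*d)
sin(theta) = 0.1064 / (2 * 0.166611) = 0.319307
theta = 18.62 deg


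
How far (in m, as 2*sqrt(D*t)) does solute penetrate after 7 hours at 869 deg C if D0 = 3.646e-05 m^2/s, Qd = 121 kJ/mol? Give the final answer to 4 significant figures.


Step 1: D = D0 * exp(-Qd/(R*T))
T = 1142.15 K
D = 3.646e-05 * exp(-121e3 / (8.314 * 1142.15)) = 1.06623e-10 m^2/s
Step 2: L = 2*sqrt(D*t)
t = 7 h = 25200 s
L = 2*sqrt(1.06623e-10 * 25200) = 3.278e-03 m


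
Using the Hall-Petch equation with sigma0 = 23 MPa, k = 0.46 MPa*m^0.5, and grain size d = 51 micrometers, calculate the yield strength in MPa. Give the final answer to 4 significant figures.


sigma_y = sigma0 + k / sqrt(d)
d = 51 um = 5.1e-05 m
sigma_y = 23 + 0.46 / sqrt(5.1e-05)
sigma_y = 87.41 MPa


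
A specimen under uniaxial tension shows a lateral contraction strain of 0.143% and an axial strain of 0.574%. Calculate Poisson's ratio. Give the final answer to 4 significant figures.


nu = -epsilon_lat / epsilon_axial
Lateral strain is contraction (negative), so using magnitudes:
nu = 0.143 / 0.574
nu = 0.2491


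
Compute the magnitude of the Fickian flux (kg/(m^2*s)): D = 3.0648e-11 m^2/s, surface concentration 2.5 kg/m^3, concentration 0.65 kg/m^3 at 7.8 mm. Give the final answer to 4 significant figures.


J = -D * (dC/dx) = D * (C1 - C2) / dx
J = 3.0648e-11 * (2.5 - 0.65) / 7.8e-03
J = 7.269e-09 kg/(m^2*s)


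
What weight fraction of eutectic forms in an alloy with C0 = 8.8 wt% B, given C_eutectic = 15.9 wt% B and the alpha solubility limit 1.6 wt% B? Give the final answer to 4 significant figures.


f_primary = (C_e - C0) / (C_e - C_alpha_max)
f_primary = (15.9 - 8.8) / (15.9 - 1.6)
f_primary = 0.496503
f_eutectic = 1 - 0.496503 = 0.5035


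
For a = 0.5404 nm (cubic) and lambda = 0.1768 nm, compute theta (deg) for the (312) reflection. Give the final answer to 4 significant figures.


d = a / sqrt(h^2+k^2+l^2)
d = 0.5404 / sqrt(14) = 0.144428 nm
lambda = 2*d*sin(theta)  =>  sin(theta) = lambda / (2*d)
sin(theta) = 0.1768 / (2 * 0.144428) = 0.61207
theta = 37.74 deg


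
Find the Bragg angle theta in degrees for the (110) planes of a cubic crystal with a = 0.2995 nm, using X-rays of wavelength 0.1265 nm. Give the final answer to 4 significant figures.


d = a / sqrt(h^2+k^2+l^2)
d = 0.2995 / sqrt(2) = 0.211778 nm
lambda = 2*d*sin(theta)  =>  sin(theta) = lambda / (2*d)
sin(theta) = 0.1265 / (2 * 0.211778) = 0.298661
theta = 17.38 deg


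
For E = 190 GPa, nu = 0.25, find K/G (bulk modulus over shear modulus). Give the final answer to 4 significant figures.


G = E / (2*(1+nu))
G = 190 / (2*(1+0.25)) = 76 GPa
K = E / (3*(1-2*nu))
K = 190 / (3*(1-2*0.25)) = 126.667 GPa
K/G = 126.667 / 76 = 1.667


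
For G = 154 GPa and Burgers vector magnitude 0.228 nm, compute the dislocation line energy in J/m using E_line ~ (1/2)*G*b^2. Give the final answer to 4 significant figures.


E = G*b^2/2
b = 0.228 nm = 2.28e-10 m
G = 154 GPa = 1.54e+11 Pa
E = 0.5 * 1.54e+11 * (2.28e-10)^2
E = 4.003e-09 J/m


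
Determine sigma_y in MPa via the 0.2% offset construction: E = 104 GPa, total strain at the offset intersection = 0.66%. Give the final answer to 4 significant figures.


Offset strain = 0.002
Elastic strain at yield = total_strain - offset = 6.6e-03 - 0.002 = 4.6e-03
sigma_y = E * elastic_strain = 104000 * 4.6e-03
sigma_y = 478.4 MPa


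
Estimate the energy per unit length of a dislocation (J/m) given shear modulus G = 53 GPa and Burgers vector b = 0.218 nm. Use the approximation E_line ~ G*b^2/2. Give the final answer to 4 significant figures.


E = G*b^2/2
b = 0.218 nm = 2.18e-10 m
G = 53 GPa = 5.3e+10 Pa
E = 0.5 * 5.3e+10 * (2.18e-10)^2
E = 1.259e-09 J/m


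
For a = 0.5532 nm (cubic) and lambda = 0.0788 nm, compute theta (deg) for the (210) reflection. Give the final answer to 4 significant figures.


d = a / sqrt(h^2+k^2+l^2)
d = 0.5532 / sqrt(5) = 0.247399 nm
lambda = 2*d*sin(theta)  =>  sin(theta) = lambda / (2*d)
sin(theta) = 0.0788 / (2 * 0.247399) = 0.159257
theta = 9.164 deg


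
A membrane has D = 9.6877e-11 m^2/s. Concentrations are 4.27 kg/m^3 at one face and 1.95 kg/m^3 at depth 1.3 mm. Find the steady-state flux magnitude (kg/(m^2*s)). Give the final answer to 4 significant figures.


J = -D * (dC/dx) = D * (C1 - C2) / dx
J = 9.6877e-11 * (4.27 - 1.95) / 1.3e-03
J = 1.729e-07 kg/(m^2*s)


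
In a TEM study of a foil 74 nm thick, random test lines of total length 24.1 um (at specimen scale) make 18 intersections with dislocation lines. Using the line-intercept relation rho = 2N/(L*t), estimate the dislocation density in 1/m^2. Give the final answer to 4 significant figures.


rho = 2N / (L * t)
L = 24.1 um = 2.41e-05 m, t = 74 nm = 7.4e-08 m
rho = 2 * 18 / (2.41e-05 * 7.4e-08)
rho = 2.019e+13 1/m^2


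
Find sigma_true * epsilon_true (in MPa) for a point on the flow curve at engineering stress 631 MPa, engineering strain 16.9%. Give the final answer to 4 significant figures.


sigma_true = sigma_eng * (1 + epsilon_eng)
sigma_true = 631 * (1 + 0.169) = 737.639 MPa
epsilon_true = ln(1 + epsilon_eng)
epsilon_true = ln(1 + 0.169) = 0.156149
sigma_true * epsilon_true = 737.639 * 0.156149 = 115.2 MPa


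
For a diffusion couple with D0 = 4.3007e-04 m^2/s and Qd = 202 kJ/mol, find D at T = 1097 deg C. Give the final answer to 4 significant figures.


D = D0 * exp(-Qd / (R*T))
T = 1370.15 K
D = 4.3007e-04 * exp(-202e3 / (8.314 * 1370.15))
D = 8.558e-12 m^2/s


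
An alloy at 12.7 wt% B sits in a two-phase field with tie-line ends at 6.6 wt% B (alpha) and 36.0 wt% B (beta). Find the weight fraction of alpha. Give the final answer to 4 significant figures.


f_alpha = (C_beta - C0) / (C_beta - C_alpha)
f_alpha = (36.0 - 12.7) / (36.0 - 6.6)
f_alpha = 0.7925


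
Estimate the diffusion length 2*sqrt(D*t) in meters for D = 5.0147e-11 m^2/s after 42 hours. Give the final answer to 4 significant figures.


t = 42 hr = 151200 s
Diffusion length = 2*sqrt(D*t)
= 2*sqrt(5.0147e-11 * 151200)
= 5.507e-03 m


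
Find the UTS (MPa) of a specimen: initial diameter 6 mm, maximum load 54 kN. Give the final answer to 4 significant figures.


A0 = pi*(d/2)^2 = pi*(6/2)^2 = 28.2743 mm^2
UTS = F_max / A0 = 54*1000 / 28.2743
UTS = 1910 MPa


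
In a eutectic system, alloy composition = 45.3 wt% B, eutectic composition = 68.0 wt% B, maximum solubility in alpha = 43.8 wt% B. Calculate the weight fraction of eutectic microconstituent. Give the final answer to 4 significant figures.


f_primary = (C_e - C0) / (C_e - C_alpha_max)
f_primary = (68.0 - 45.3) / (68.0 - 43.8)
f_primary = 0.938017
f_eutectic = 1 - 0.938017 = 0.06198


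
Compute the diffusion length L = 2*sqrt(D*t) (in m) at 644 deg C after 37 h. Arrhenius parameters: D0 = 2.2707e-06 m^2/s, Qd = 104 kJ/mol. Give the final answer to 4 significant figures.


Step 1: D = D0 * exp(-Qd/(R*T))
T = 917.15 K
D = 2.2707e-06 * exp(-104e3 / (8.314 * 917.15)) = 2.70902e-12 m^2/s
Step 2: L = 2*sqrt(D*t)
t = 37 h = 133200 s
L = 2*sqrt(2.70902e-12 * 133200) = 1.201e-03 m


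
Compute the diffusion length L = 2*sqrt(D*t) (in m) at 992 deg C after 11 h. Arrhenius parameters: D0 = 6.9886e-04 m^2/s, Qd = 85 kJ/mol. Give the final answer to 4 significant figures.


Step 1: D = D0 * exp(-Qd/(R*T))
T = 1265.15 K
D = 6.9886e-04 * exp(-85e3 / (8.314 * 1265.15)) = 2.16193e-07 m^2/s
Step 2: L = 2*sqrt(D*t)
t = 11 h = 39600 s
L = 2*sqrt(2.16193e-07 * 39600) = 0.1851 m


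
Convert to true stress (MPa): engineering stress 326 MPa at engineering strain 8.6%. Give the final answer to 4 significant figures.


sigma_true = sigma_eng * (1 + epsilon_eng)
sigma_true = 326 * (1 + 0.086)
sigma_true = 354 MPa


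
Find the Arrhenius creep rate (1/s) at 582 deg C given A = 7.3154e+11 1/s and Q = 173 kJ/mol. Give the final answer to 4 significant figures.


rate = A * exp(-Q / (R*T))
T = 582 + 273.15 = 855.15 K
rate = 7.3154e+11 * exp(-173e3 / (8.314 * 855.15))
rate = 19.8 1/s


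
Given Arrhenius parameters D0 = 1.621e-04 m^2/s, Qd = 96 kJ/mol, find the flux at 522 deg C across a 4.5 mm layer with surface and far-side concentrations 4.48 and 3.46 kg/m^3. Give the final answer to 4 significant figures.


Step 1: D = D0 * exp(-Qd/(R*T))
T = 522 + 273.15 = 795.15 K
D = 1.621e-04 * exp(-96e3 / (8.314 * 795.15)) = 8.0014e-11 m^2/s
Step 2: J = D * (C1 - C2) / dx
J = 8.0014e-11 * (4.48 - 3.46) / 4.5e-03
J = 1.814e-08 kg/(m^2*s)


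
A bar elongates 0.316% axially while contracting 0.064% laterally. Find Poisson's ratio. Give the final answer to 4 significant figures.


nu = -epsilon_lat / epsilon_axial
Lateral strain is contraction (negative), so using magnitudes:
nu = 0.064 / 0.316
nu = 0.2025


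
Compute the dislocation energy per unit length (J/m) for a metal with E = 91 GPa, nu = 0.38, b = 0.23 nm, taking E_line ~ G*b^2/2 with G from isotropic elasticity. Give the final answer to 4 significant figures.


Step 1: G = E / (2*(1+nu))
G = 91 / (2*(1+0.38)) = 32.971 GPa = 3.2971e+10 Pa
Step 2: E_line = G*b^2/2
b = 0.23 nm = 2.3e-10 m
E_line = 0.5 * 3.2971e+10 * (2.3e-10)^2 = 8.721e-10 J/m


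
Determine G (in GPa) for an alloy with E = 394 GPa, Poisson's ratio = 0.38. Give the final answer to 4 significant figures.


G = E / (2*(1+nu))
G = 394 / (2*(1+0.38))
G = 142.8 GPa


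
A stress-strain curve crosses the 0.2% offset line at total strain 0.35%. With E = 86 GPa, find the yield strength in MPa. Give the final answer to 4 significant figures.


Offset strain = 0.002
Elastic strain at yield = total_strain - offset = 3.5e-03 - 0.002 = 1.5e-03
sigma_y = E * elastic_strain = 86000 * 1.5e-03
sigma_y = 129 MPa


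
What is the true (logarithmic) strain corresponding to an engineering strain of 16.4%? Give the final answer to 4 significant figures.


epsilon_true = ln(1 + epsilon_eng)
epsilon_true = ln(1 + 0.164)
epsilon_true = 0.1519


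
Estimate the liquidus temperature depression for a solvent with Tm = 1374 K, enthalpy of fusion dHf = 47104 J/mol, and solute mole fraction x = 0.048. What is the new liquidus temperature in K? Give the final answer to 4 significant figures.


dT = R*Tm^2*x / dHf
dT = 8.314 * 1374^2 * 0.048 / 47104
dT = 15.9944 K
T_new = 1374 - 15.9944 = 1358 K


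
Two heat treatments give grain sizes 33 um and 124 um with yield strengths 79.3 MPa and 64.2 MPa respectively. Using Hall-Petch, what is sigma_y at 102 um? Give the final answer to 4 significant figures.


sigma_y = sigma0 + k / sqrt(d)
1/sqrt(d1) = 1/sqrt(3.3e-05) = 174.078;  1/sqrt(d2) = 89.8027
k = (sigma1 - sigma2) / (1/sqrt(d1) - 1/sqrt(d2)) = (79.3 - 64.2) / (174.078 - 89.8027) = 0.179175 MPa*m^0.5
sigma0 = sigma1 - k/sqrt(d1) = 79.3 - 0.179175*174.078 = 48.1096 MPa
sigma_y(d3) = 48.1096 + 0.179175 / sqrt(1.02e-04) = 65.85 MPa


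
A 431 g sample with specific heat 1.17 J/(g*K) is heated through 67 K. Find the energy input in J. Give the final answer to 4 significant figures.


Q = m * cp * dT
Q = 431 * 1.17 * 67
Q = 33790 J


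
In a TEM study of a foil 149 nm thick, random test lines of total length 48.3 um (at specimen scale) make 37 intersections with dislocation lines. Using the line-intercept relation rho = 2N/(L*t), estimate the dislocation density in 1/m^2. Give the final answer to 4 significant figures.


rho = 2N / (L * t)
L = 48.3 um = 4.83e-05 m, t = 149 nm = 1.49e-07 m
rho = 2 * 37 / (4.83e-05 * 1.49e-07)
rho = 1.028e+13 1/m^2


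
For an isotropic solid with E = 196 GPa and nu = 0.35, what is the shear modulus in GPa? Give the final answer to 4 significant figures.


G = E / (2*(1+nu))
G = 196 / (2*(1+0.35))
G = 72.59 GPa


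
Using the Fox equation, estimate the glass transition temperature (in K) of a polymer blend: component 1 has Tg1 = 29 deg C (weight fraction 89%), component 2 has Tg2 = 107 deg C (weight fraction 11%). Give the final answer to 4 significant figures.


1/Tg = w1/Tg1 + w2/Tg2 (in Kelvin)
Tg1 = 302.15 K, Tg2 = 380.15 K
1/Tg = 0.89/302.15 + 0.11/380.15
Tg = 309.1 K


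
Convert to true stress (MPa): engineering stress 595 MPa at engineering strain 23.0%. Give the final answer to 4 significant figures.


sigma_true = sigma_eng * (1 + epsilon_eng)
sigma_true = 595 * (1 + 0.23)
sigma_true = 731.9 MPa


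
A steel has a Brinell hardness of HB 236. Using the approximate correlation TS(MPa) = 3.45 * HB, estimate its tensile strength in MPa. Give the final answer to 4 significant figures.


TS (MPa) = 3.45 * HB
TS = 3.45 * 236
TS = 814.2 MPa


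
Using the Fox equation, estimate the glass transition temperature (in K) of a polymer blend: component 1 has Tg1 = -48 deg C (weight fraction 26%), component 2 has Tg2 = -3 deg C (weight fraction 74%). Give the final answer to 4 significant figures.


1/Tg = w1/Tg1 + w2/Tg2 (in Kelvin)
Tg1 = 225.15 K, Tg2 = 270.15 K
1/Tg = 0.26/225.15 + 0.74/270.15
Tg = 256.8 K


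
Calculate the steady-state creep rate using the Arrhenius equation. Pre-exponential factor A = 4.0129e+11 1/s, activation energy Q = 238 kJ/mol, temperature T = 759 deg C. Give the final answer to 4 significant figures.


rate = A * exp(-Q / (R*T))
T = 759 + 273.15 = 1032.15 K
rate = 4.0129e+11 * exp(-238e3 / (8.314 * 1032.15))
rate = 0.3618 1/s


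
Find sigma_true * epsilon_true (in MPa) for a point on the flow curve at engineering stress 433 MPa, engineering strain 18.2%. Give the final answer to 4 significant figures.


sigma_true = sigma_eng * (1 + epsilon_eng)
sigma_true = 433 * (1 + 0.182) = 511.806 MPa
epsilon_true = ln(1 + epsilon_eng)
epsilon_true = ln(1 + 0.182) = 0.167208
sigma_true * epsilon_true = 511.806 * 0.167208 = 85.58 MPa


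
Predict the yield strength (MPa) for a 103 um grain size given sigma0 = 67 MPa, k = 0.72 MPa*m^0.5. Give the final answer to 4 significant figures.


sigma_y = sigma0 + k / sqrt(d)
d = 103 um = 1.03e-04 m
sigma_y = 67 + 0.72 / sqrt(1.03e-04)
sigma_y = 137.9 MPa


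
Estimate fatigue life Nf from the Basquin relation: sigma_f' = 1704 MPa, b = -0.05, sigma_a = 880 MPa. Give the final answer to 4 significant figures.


sigma_a = sigma_f' * (2*Nf)^b
2*Nf = (sigma_a / sigma_f')^(1/b)
2*Nf = (880 / 1704)^(1/-0.05)
2*Nf = 549210
Nf = 274600 cycles


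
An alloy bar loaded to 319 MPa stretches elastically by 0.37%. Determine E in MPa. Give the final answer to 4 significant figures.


E = sigma / epsilon
epsilon = 0.37% = 3.7e-03
E = 319 / 3.7e-03
E = 86220 MPa


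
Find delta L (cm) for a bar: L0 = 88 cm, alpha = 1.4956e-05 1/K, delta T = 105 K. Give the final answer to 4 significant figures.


dL = L0 * alpha * dT
dL = 88 * 1.4956e-05 * 105
dL = 0.1382 cm


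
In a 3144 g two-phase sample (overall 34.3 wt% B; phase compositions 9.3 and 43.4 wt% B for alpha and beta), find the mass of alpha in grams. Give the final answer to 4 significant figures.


f_alpha = (C_beta - C0) / (C_beta - C_alpha)
f_alpha = (43.4 - 34.3) / (43.4 - 9.3) = 0.266862
m_alpha = f_alpha * m_total = 0.266862 * 3144 = 839 g


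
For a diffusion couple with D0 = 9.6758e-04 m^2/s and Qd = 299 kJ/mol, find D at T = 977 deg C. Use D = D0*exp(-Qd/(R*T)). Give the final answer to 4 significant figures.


D = D0 * exp(-Qd / (R*T))
T = 1250.15 K
D = 9.6758e-04 * exp(-299e3 / (8.314 * 1250.15))
D = 3.106e-16 m^2/s


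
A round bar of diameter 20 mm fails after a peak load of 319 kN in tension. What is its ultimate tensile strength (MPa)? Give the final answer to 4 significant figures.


A0 = pi*(d/2)^2 = pi*(20/2)^2 = 314.159 mm^2
UTS = F_max / A0 = 319*1000 / 314.159
UTS = 1015 MPa


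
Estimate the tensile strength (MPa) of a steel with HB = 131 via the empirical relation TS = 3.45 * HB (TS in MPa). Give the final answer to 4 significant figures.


TS (MPa) = 3.45 * HB
TS = 3.45 * 131
TS = 452 MPa


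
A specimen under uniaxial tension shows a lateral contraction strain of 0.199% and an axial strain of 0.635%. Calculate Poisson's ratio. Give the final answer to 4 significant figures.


nu = -epsilon_lat / epsilon_axial
Lateral strain is contraction (negative), so using magnitudes:
nu = 0.199 / 0.635
nu = 0.3134


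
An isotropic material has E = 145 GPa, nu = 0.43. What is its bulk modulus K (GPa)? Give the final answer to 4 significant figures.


K = E / (3*(1-2*nu))
K = 145 / (3*(1-2*0.43))
K = 345.2 GPa


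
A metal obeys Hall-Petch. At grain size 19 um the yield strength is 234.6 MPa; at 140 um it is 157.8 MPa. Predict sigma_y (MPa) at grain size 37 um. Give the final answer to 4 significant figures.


sigma_y = sigma0 + k / sqrt(d)
1/sqrt(d1) = 1/sqrt(1.9e-05) = 229.416;  1/sqrt(d2) = 84.5154
k = (sigma1 - sigma2) / (1/sqrt(d1) - 1/sqrt(d2)) = (234.6 - 157.8) / (229.416 - 84.5154) = 0.53002 MPa*m^0.5
sigma0 = sigma1 - k/sqrt(d1) = 234.6 - 0.53002*229.416 = 113.005 MPa
sigma_y(d3) = 113.005 + 0.53002 / sqrt(3.7e-05) = 200.1 MPa
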